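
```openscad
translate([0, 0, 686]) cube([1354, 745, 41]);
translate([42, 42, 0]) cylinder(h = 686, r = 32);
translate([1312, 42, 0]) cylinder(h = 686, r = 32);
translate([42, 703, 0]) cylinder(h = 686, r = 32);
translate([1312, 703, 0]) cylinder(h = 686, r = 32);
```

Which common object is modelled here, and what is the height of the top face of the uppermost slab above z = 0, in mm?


A table. The table height is 727 mm.

A 1354×745×41 slab sits at z = 686 on four Ø64 mm round legs — a table. The top surface is at 686 + 41 = 727 mm.


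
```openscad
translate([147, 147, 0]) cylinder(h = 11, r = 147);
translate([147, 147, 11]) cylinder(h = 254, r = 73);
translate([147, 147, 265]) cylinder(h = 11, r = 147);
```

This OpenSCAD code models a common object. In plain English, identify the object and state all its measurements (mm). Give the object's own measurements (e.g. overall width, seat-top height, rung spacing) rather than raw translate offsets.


A spool: two coaxial disc flanges of radius 147 mm and thickness 11 mm, joined by a core cylinder of radius 73 mm and height 254 mm. The lower flange rests on z = 0 and the three cylinders share a vertical axis.


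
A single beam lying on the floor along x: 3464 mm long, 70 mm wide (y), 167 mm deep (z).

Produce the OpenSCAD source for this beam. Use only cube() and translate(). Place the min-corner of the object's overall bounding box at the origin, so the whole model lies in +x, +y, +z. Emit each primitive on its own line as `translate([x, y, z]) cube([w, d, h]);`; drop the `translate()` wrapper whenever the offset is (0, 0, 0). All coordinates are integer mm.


cube([3464, 70, 167]);


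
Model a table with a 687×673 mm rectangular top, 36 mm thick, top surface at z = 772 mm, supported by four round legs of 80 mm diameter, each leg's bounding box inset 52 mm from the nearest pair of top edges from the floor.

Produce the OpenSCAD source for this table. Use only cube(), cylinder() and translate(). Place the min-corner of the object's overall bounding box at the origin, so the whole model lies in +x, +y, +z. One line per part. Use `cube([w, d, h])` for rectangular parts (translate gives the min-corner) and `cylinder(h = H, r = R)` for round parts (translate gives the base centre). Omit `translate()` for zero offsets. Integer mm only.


// leg_h = 772 - 36 = 736
translate([0, 0, 736]) cube([687, 673, 36]);
translate([92, 92, 0]) cylinder(h = 736, r = 40);
translate([595, 92, 0]) cylinder(h = 736, r = 40);
translate([92, 581, 0]) cylinder(h = 736, r = 40);
translate([595, 581, 0]) cylinder(h = 736, r = 40);


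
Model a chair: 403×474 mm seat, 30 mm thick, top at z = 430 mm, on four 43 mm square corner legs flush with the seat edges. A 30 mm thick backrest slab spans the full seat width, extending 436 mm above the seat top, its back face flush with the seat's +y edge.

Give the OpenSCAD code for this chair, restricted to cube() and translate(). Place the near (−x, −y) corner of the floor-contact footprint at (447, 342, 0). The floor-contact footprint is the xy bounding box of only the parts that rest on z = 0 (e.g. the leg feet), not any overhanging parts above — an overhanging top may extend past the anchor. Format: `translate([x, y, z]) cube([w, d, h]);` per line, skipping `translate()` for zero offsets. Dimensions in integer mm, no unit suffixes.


translate([447, 342, 400]) cube([403, 474, 30]);
translate([447, 342, 0]) cube([43, 43, 400]);
translate([807, 342, 0]) cube([43, 43, 400]);
translate([447, 773, 0]) cube([43, 43, 400]);
translate([807, 773, 0]) cube([43, 43, 400]);
translate([447, 786, 430]) cube([403, 30, 436]);


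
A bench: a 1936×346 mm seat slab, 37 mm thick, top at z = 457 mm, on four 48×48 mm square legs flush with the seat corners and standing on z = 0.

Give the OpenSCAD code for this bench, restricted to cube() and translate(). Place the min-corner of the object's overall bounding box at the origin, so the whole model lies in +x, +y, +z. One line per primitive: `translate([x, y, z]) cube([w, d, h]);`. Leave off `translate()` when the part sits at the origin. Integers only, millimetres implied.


// leg_h = 457 − 37 = 420
translate([0, 0, 420]) cube([1936, 346, 37]);
cube([48, 48, 420]);
translate([0, 298, 0]) cube([48, 48, 420]);
translate([1888, 0, 0]) cube([48, 48, 420]);
translate([1888, 298, 0]) cube([48, 48, 420]);


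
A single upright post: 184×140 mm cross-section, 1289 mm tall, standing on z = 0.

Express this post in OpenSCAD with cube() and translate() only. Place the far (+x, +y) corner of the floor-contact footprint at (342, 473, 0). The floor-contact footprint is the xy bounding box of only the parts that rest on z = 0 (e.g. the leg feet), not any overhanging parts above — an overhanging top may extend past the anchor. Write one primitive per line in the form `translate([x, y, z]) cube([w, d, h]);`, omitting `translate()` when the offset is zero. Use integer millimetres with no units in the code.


translate([158, 333, 0]) cube([184, 140, 1289]);


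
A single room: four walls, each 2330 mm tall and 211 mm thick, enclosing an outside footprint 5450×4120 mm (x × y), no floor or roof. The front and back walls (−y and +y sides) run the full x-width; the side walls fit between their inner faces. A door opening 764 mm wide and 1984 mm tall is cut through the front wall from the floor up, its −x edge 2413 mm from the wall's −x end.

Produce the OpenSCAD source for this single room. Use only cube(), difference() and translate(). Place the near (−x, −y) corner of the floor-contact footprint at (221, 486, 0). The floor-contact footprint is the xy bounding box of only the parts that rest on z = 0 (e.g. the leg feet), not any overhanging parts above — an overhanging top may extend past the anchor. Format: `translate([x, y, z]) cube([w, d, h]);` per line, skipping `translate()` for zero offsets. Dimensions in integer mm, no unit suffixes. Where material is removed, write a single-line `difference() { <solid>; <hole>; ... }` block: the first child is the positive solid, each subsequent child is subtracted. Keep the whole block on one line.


difference() { translate([221, 486, 0]) cube([5450, 211, 2330]); translate([2634, 486, 0]) cube([764, 211, 1984]); }
translate([221, 4395, 0]) cube([5450, 211, 2330]);
translate([221, 697, 0]) cube([211, 3698, 2330]);
translate([5460, 697, 0]) cube([211, 3698, 2330]);


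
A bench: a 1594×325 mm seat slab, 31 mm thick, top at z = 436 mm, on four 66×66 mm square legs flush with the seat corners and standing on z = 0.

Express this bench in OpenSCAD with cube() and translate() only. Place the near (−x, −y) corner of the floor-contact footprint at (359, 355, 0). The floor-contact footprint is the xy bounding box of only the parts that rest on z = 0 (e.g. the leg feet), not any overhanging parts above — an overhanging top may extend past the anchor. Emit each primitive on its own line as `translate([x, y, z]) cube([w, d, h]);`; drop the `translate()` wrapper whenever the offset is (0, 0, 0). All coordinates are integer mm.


// leg_h = 436 − 31 = 405
translate([359, 355, 405]) cube([1594, 325, 31]);
translate([359, 355, 0]) cube([66, 66, 405]);
translate([359, 614, 0]) cube([66, 66, 405]);
translate([1887, 355, 0]) cube([66, 66, 405]);
translate([1887, 614, 0]) cube([66, 66, 405]);


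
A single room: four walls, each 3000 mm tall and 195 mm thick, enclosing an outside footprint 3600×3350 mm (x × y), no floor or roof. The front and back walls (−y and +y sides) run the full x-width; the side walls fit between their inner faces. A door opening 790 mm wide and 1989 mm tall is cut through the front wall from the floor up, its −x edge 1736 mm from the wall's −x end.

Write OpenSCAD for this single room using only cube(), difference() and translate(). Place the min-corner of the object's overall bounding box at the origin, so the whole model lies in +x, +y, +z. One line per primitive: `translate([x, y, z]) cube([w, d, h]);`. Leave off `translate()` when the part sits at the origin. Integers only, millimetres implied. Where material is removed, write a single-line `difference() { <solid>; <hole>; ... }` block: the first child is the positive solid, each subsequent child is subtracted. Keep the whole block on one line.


difference() { cube([3600, 195, 3000]); translate([1736, 0, 0]) cube([790, 195, 1989]); }
translate([0, 3155, 0]) cube([3600, 195, 3000]);
translate([0, 195, 0]) cube([195, 2960, 3000]);
translate([3405, 195, 0]) cube([195, 2960, 3000]);


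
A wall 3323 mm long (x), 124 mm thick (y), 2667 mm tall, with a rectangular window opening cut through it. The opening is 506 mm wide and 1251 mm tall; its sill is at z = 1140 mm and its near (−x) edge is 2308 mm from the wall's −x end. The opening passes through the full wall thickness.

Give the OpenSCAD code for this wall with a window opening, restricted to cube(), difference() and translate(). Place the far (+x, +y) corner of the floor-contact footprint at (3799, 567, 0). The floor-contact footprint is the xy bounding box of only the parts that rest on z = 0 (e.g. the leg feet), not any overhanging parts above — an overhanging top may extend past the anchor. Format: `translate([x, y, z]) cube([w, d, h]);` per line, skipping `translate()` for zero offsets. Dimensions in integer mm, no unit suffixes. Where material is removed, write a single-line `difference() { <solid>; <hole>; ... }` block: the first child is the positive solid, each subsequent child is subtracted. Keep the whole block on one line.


difference() { translate([476, 443, 0]) cube([3323, 124, 2667]); translate([2784, 443, 1140]) cube([506, 124, 1251]); }


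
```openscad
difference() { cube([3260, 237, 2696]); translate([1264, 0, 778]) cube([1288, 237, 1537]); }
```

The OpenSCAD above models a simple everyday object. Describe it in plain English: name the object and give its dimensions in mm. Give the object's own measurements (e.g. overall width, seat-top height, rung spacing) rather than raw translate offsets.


A wall 3260 mm long (x), 237 mm thick (y), 2696 mm tall, with a rectangular window opening cut through it. The opening is 1288 mm wide and 1537 mm tall; its sill is at z = 778 mm and its near (−x) edge is 1264 mm from the wall's −x end. The opening passes through the full wall thickness.


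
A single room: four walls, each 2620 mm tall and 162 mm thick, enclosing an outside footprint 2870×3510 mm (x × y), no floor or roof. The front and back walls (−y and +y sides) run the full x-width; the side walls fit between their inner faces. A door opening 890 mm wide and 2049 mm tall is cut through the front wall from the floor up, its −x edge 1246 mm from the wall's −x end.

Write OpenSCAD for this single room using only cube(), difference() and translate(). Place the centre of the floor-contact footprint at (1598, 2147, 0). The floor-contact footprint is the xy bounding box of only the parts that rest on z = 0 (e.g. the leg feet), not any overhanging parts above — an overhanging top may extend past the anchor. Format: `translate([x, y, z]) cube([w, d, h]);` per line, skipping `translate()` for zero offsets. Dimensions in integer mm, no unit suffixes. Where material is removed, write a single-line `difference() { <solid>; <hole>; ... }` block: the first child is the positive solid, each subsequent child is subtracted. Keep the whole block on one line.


difference() { translate([163, 392, 0]) cube([2870, 162, 2620]); translate([1409, 392, 0]) cube([890, 162, 2049]); }
translate([163, 3740, 0]) cube([2870, 162, 2620]);
translate([163, 554, 0]) cube([162, 3186, 2620]);
translate([2871, 554, 0]) cube([162, 3186, 2620]);


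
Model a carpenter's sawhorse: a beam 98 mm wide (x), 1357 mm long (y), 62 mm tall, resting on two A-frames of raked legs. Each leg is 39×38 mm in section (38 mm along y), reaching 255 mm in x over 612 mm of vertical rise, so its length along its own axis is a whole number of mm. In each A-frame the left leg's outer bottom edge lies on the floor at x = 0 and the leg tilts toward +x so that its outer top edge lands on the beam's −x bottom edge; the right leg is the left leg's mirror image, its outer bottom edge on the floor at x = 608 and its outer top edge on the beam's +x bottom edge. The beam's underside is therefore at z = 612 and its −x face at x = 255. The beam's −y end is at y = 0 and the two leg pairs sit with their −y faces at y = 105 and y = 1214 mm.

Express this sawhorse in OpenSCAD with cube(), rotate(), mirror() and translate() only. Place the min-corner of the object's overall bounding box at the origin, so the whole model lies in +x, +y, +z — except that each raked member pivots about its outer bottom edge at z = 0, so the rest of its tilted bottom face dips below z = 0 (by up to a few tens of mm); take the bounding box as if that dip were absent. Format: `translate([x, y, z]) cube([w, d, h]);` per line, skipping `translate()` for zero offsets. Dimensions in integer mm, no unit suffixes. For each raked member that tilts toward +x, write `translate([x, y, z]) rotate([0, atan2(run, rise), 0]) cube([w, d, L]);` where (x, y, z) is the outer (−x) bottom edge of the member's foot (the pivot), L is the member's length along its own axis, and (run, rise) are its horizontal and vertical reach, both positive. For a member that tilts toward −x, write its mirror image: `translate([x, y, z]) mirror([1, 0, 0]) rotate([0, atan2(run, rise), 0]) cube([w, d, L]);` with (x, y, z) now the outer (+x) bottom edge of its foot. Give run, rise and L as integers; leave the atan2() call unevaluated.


translate([255, 0, 612]) cube([98, 1357, 62]);
translate([0, 105, 0]) rotate([0, atan2(255, 612), 0]) cube([39, 38, 663]);
translate([608, 105, 0]) mirror([1, 0, 0]) rotate([0, atan2(255, 612), 0]) cube([39, 38, 663]);
translate([0, 1214, 0]) rotate([0, atan2(255, 612), 0]) cube([39, 38, 663]);
translate([608, 1214, 0]) mirror([1, 0, 0]) rotate([0, atan2(255, 612), 0]) cube([39, 38, 663]);


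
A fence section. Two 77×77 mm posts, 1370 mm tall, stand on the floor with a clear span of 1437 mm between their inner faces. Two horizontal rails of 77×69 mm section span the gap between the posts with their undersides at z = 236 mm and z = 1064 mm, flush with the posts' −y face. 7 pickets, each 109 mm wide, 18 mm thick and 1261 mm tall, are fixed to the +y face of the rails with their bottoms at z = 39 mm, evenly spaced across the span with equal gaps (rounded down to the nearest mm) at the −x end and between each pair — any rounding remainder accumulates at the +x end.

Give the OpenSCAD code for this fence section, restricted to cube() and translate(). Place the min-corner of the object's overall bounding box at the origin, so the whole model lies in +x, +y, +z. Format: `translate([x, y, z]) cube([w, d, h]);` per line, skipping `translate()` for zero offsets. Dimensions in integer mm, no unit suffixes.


cube([77, 77, 1370]);
translate([1514, 0, 0]) cube([77, 77, 1370]);
translate([77, 0, 236]) cube([1437, 77, 69]);
translate([77, 0, 1064]) cube([1437, 77, 69]);
translate([161, 77, 39]) cube([109, 18, 1261]);
translate([354, 77, 39]) cube([109, 18, 1261]);
translate([547, 77, 39]) cube([109, 18, 1261]);
translate([740, 77, 39]) cube([109, 18, 1261]);
translate([933, 77, 39]) cube([109, 18, 1261]);
translate([1126, 77, 39]) cube([109, 18, 1261]);
translate([1319, 77, 39]) cube([109, 18, 1261]);


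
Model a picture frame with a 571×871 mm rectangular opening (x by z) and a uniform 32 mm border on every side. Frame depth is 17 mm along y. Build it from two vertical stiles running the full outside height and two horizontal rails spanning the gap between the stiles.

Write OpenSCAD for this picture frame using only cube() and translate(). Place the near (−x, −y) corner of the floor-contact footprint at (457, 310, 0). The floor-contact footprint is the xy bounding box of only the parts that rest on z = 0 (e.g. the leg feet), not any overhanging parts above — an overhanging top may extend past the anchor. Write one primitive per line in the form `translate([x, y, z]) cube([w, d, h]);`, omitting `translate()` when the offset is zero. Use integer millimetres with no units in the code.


translate([457, 310, 0]) cube([32, 17, 935]);
translate([1060, 310, 0]) cube([32, 17, 935]);
translate([489, 310, 0]) cube([571, 17, 32]);
translate([489, 310, 903]) cube([571, 17, 32]);


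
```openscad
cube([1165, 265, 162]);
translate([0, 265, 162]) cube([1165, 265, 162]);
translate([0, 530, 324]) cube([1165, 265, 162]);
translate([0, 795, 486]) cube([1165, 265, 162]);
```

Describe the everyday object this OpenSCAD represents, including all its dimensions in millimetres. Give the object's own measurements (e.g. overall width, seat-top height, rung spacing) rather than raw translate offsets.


A straight staircase of 4 solid steps. Each step is 1165 mm wide (x), 265 mm deep (y, the going) and 162 mm tall (the rise). The first step rests on the floor; each subsequent step sits one going further in +y and one rise higher in +z, directly behind and above the previous step with no overlap.


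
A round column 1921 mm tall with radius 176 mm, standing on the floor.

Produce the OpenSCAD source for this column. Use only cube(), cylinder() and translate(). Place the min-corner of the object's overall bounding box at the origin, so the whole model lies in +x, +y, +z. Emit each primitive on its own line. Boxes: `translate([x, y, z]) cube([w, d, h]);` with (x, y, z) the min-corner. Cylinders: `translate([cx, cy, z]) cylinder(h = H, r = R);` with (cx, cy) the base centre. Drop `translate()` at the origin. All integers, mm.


translate([176, 176, 0]) cylinder(h = 1921, r = 176);


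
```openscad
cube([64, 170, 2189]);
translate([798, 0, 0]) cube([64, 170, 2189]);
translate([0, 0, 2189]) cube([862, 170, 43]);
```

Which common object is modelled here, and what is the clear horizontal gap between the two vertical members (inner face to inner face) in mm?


A door frame. The clear opening width is 734 mm.

Two 2189 mm tall posts with a header on top — a door frame. The left jamb is 64 mm wide at x = 0; the right jamb starts at x = 798. The clear opening is 798 − 64 = 734 mm.


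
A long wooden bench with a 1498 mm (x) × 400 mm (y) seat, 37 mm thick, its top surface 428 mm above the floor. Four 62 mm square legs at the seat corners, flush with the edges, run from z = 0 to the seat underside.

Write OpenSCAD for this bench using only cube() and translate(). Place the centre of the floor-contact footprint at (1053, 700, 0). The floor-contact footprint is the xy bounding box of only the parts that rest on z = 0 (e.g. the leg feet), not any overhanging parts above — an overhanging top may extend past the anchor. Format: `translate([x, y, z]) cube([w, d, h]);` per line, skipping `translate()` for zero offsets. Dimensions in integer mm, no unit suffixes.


translate([304, 500, 391]) cube([1498, 400, 37]);
translate([304, 500, 0]) cube([62, 62, 391]);
translate([304, 838, 0]) cube([62, 62, 391]);
translate([1740, 500, 0]) cube([62, 62, 391]);
translate([1740, 838, 0]) cube([62, 62, 391]);


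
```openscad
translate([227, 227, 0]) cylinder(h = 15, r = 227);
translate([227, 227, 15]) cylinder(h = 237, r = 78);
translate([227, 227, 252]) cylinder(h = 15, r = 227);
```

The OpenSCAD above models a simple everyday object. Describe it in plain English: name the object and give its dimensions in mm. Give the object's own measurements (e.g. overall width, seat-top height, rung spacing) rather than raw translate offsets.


A spool: two coaxial disc flanges of radius 227 mm and thickness 15 mm, joined by a core cylinder of radius 78 mm and height 237 mm. The lower flange rests on z = 0 and the three cylinders share a vertical axis.


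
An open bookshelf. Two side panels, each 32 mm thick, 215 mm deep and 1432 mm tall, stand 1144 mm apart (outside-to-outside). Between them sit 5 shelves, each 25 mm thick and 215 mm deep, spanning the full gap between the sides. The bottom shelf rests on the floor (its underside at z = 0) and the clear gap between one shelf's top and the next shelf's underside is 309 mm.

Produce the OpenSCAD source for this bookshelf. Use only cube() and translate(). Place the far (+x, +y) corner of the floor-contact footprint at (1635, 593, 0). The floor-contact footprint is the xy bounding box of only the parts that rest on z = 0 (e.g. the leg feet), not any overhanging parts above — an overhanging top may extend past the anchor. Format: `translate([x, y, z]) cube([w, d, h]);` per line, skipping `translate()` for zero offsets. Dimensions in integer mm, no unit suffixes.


translate([491, 378, 0]) cube([32, 215, 1432]);
translate([1603, 378, 0]) cube([32, 215, 1432]);
translate([523, 378, 0]) cube([1080, 215, 25]);
translate([523, 378, 334]) cube([1080, 215, 25]);
translate([523, 378, 668]) cube([1080, 215, 25]);
translate([523, 378, 1002]) cube([1080, 215, 25]);
translate([523, 378, 1336]) cube([1080, 215, 25]);


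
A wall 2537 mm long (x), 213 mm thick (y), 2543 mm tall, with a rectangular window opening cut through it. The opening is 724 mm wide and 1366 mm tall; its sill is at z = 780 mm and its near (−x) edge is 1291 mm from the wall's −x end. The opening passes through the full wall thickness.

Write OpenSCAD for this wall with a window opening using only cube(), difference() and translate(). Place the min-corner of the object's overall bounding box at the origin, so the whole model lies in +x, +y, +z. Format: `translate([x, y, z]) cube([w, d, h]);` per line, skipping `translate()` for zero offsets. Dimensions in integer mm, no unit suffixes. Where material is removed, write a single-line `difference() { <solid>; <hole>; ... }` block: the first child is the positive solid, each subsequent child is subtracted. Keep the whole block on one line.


difference() { cube([2537, 213, 2543]); translate([1291, 0, 780]) cube([724, 213, 1366]); }


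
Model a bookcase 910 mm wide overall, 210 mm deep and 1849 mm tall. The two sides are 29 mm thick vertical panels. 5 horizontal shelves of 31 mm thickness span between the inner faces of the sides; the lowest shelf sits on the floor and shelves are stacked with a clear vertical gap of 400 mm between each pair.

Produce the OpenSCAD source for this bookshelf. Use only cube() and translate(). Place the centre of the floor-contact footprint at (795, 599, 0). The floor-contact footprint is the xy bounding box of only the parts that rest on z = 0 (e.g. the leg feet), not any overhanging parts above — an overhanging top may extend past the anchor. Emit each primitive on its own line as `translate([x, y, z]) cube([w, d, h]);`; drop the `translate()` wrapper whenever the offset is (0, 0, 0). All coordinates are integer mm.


translate([340, 494, 0]) cube([29, 210, 1849]);
translate([1221, 494, 0]) cube([29, 210, 1849]);
translate([369, 494, 0]) cube([852, 210, 31]);
translate([369, 494, 431]) cube([852, 210, 31]);
translate([369, 494, 862]) cube([852, 210, 31]);
translate([369, 494, 1293]) cube([852, 210, 31]);
translate([369, 494, 1724]) cube([852, 210, 31]);


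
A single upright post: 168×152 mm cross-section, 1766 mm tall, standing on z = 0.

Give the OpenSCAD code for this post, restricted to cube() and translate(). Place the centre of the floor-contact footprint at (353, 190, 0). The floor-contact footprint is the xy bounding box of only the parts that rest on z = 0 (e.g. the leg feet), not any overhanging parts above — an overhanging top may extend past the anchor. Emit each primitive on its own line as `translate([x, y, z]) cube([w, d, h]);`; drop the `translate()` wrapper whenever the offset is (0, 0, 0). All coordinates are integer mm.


translate([269, 114, 0]) cube([168, 152, 1766]);


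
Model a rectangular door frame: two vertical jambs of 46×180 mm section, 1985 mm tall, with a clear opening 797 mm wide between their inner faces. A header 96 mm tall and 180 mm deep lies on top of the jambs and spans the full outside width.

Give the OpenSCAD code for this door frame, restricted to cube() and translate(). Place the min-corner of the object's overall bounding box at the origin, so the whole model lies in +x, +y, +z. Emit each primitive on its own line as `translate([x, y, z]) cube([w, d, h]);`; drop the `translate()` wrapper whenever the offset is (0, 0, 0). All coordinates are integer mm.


cube([46, 180, 1985]);
translate([843, 0, 0]) cube([46, 180, 1985]);
translate([0, 0, 1985]) cube([889, 180, 96]);


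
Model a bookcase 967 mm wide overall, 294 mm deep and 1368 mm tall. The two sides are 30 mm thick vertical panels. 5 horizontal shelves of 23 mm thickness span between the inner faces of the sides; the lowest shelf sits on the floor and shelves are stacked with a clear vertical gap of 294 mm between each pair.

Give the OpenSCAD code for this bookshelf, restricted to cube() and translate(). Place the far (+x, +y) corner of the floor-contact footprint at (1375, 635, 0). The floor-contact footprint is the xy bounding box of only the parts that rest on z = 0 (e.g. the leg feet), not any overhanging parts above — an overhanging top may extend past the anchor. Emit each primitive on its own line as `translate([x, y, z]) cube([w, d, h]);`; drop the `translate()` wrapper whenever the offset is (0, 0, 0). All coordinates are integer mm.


translate([408, 341, 0]) cube([30, 294, 1368]);
translate([1345, 341, 0]) cube([30, 294, 1368]);
translate([438, 341, 0]) cube([907, 294, 23]);
translate([438, 341, 317]) cube([907, 294, 23]);
translate([438, 341, 634]) cube([907, 294, 23]);
translate([438, 341, 951]) cube([907, 294, 23]);
translate([438, 341, 1268]) cube([907, 294, 23]);


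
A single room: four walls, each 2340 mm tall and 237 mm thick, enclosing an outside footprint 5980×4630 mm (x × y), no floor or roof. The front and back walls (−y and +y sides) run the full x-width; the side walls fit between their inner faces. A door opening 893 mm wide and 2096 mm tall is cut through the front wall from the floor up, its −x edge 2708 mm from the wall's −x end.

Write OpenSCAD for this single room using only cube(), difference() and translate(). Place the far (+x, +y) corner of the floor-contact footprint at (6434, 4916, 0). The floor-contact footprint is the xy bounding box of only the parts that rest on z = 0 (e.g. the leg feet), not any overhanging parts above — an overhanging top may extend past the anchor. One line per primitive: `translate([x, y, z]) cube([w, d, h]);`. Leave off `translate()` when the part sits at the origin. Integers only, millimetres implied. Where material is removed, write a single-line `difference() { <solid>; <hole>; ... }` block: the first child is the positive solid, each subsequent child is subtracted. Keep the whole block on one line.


difference() { translate([454, 286, 0]) cube([5980, 237, 2340]); translate([3162, 286, 0]) cube([893, 237, 2096]); }
translate([454, 4679, 0]) cube([5980, 237, 2340]);
translate([454, 523, 0]) cube([237, 4156, 2340]);
translate([6197, 523, 0]) cube([237, 4156, 2340]);


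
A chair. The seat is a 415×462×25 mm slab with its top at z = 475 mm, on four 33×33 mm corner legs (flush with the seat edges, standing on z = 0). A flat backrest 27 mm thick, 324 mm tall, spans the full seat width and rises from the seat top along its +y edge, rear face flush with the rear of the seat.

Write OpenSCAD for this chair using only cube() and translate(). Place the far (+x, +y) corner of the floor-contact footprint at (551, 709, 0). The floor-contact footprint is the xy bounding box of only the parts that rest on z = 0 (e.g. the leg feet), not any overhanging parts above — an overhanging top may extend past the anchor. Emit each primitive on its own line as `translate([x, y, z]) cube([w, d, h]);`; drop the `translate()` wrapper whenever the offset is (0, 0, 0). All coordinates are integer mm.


translate([136, 247, 450]) cube([415, 462, 25]);
translate([136, 247, 0]) cube([33, 33, 450]);
translate([518, 247, 0]) cube([33, 33, 450]);
translate([136, 676, 0]) cube([33, 33, 450]);
translate([518, 676, 0]) cube([33, 33, 450]);
translate([136, 682, 475]) cube([415, 27, 324]);


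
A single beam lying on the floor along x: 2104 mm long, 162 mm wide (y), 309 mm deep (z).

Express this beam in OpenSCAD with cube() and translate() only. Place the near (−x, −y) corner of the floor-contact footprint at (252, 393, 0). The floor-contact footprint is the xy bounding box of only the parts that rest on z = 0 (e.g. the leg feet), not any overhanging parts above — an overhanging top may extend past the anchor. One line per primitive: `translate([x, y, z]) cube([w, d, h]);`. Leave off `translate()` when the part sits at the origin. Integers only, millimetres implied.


translate([252, 393, 0]) cube([2104, 162, 309]);


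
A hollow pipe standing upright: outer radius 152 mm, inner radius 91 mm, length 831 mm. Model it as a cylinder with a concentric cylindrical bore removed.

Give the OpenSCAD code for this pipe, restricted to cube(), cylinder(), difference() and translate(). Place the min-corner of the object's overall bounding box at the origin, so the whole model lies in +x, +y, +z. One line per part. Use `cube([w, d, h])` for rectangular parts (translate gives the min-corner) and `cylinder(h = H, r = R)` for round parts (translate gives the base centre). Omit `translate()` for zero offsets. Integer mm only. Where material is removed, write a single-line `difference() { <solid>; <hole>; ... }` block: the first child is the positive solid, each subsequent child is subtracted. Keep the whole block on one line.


difference() { translate([152, 152, 0]) cylinder(h = 831, r = 152); translate([152, 152, 0]) cylinder(h = 831, r = 91); }


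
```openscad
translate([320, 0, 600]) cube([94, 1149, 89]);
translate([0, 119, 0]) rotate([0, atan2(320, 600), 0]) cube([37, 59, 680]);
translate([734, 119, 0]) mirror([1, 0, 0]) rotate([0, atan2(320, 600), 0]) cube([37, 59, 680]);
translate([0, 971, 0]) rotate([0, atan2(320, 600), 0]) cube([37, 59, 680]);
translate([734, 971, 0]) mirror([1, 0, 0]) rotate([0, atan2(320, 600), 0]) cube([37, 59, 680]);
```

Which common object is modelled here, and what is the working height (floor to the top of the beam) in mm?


A sawhorse. The overall height is 689 mm.

A beam across two mirrored pairs of raked legs — a sawhorse. The beam's underside is at z = 600 (matching the legs' vertical rise in atan2(320, 600)) and the beam is 89 mm tall, so its top is at 600 + 89 = 689 mm. The raked legs top out at the beam's underside, so that is the highest point.


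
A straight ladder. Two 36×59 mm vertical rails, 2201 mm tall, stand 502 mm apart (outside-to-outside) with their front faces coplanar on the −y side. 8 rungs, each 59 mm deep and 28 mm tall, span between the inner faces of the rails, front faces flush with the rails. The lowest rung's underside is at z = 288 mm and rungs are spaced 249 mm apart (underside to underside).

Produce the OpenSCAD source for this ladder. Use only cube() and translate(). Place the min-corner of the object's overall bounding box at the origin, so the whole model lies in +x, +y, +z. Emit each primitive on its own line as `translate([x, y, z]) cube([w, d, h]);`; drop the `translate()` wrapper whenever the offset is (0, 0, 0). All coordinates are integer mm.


// rung span = 502 - 2*36 = 430
// rung[k] z = 288 + k*249
cube([36, 59, 2201]);
translate([466, 0, 0]) cube([36, 59, 2201]);
translate([36, 0, 288]) cube([430, 59, 28]);
translate([36, 0, 537]) cube([430, 59, 28]);
translate([36, 0, 786]) cube([430, 59, 28]);
translate([36, 0, 1035]) cube([430, 59, 28]);
translate([36, 0, 1284]) cube([430, 59, 28]);
translate([36, 0, 1533]) cube([430, 59, 28]);
translate([36, 0, 1782]) cube([430, 59, 28]);
translate([36, 0, 2031]) cube([430, 59, 28]);


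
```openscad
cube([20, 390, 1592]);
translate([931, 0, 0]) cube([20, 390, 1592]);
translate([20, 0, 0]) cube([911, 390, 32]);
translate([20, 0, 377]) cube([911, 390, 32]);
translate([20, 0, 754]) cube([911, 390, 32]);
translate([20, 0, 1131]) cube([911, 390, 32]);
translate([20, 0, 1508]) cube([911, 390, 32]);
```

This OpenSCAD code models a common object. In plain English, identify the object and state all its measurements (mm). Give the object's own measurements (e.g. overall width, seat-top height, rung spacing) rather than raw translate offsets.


An open bookshelf. Two side panels, each 20 mm thick, 390 mm deep and 1592 mm tall, stand 951 mm apart (outside-to-outside). Between them sit 5 shelves, each 32 mm thick and 390 mm deep, spanning the full gap between the sides. The bottom shelf rests on the floor (its underside at z = 0) and the clear gap between one shelf's top and the next shelf's underside is 345 mm.


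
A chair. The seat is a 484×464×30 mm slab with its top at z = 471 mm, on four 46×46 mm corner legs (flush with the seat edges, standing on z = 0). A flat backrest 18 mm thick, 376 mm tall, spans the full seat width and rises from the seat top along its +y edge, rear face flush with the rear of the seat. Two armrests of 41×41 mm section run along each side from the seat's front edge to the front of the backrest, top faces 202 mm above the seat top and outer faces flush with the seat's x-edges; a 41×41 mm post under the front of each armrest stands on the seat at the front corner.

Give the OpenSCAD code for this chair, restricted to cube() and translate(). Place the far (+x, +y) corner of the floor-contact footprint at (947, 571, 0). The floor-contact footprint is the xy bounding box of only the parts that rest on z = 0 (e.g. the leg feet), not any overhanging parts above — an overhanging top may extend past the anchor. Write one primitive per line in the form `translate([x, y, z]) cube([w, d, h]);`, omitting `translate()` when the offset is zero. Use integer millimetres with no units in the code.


translate([463, 107, 441]) cube([484, 464, 30]);
translate([463, 107, 0]) cube([46, 46, 441]);
translate([901, 107, 0]) cube([46, 46, 441]);
translate([463, 525, 0]) cube([46, 46, 441]);
translate([901, 525, 0]) cube([46, 46, 441]);
translate([463, 553, 471]) cube([484, 18, 376]);
translate([463, 107, 632]) cube([41, 446, 41]);
translate([906, 107, 632]) cube([41, 446, 41]);
translate([463, 107, 471]) cube([41, 41, 161]);
translate([906, 107, 471]) cube([41, 41, 161]);


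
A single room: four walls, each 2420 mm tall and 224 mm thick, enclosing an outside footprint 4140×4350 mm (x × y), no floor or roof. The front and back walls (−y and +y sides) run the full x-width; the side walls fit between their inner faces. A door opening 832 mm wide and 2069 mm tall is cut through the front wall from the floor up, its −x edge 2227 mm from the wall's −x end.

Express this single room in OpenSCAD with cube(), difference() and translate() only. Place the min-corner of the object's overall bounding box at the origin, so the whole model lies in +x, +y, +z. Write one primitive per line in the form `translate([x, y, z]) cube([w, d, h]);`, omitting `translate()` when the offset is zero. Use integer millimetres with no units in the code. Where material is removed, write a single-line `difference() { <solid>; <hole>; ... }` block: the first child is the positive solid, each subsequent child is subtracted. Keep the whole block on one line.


difference() { cube([4140, 224, 2420]); translate([2227, 0, 0]) cube([832, 224, 2069]); }
translate([0, 4126, 0]) cube([4140, 224, 2420]);
translate([0, 224, 0]) cube([224, 3902, 2420]);
translate([3916, 224, 0]) cube([224, 3902, 2420]);


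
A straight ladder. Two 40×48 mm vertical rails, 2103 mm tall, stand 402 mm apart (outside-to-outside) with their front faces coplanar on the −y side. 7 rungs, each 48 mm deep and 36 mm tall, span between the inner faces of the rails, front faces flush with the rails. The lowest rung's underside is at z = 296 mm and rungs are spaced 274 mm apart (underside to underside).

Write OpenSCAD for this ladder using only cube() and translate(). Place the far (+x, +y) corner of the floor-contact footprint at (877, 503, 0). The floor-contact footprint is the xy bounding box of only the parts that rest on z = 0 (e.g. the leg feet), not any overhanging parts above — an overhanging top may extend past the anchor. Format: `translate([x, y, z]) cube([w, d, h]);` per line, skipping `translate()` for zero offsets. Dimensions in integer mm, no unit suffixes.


translate([475, 455, 0]) cube([40, 48, 2103]);
translate([837, 455, 0]) cube([40, 48, 2103]);
translate([515, 455, 296]) cube([322, 48, 36]);
translate([515, 455, 570]) cube([322, 48, 36]);
translate([515, 455, 844]) cube([322, 48, 36]);
translate([515, 455, 1118]) cube([322, 48, 36]);
translate([515, 455, 1392]) cube([322, 48, 36]);
translate([515, 455, 1666]) cube([322, 48, 36]);
translate([515, 455, 1940]) cube([322, 48, 36]);


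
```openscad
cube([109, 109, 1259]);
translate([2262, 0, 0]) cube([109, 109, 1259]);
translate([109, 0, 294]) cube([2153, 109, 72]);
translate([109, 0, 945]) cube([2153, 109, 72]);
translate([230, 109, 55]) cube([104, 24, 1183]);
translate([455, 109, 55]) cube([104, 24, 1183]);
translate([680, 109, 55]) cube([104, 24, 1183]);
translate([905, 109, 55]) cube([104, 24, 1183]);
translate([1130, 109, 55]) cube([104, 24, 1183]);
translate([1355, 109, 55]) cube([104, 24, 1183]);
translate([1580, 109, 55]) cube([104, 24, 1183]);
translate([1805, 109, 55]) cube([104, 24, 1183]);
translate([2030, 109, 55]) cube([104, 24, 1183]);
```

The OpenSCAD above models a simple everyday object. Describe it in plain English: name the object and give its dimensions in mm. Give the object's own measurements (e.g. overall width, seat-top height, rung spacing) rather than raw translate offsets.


A fence section. Two 109×109 mm posts, 1259 mm tall, stand on the floor with a clear span of 2153 mm between their inner faces. Two horizontal rails of 109×72 mm section span the gap between the posts with their undersides at z = 294 mm and z = 945 mm, flush with the posts' −y face. 9 pickets, each 104 mm wide, 24 mm thick and 1183 mm tall, are fixed to the +y face of the rails with their bottoms at z = 55 mm, spaced across the span with a 121 mm gap after the −x post and between neighbouring pickets, with 128 mm left before the +x post.


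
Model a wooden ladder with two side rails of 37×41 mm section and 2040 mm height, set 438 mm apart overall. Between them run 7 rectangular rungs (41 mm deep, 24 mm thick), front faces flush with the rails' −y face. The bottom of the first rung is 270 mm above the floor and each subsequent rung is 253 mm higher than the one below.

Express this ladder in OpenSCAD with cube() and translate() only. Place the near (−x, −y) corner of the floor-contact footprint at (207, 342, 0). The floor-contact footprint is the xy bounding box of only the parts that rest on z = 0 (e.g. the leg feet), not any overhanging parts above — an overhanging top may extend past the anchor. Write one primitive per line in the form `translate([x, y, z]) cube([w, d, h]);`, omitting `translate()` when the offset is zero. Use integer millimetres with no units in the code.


// rung span = 438 - 2*37 = 364
// rung[k] z = 270 + k*253
translate([207, 342, 0]) cube([37, 41, 2040]);
translate([608, 342, 0]) cube([37, 41, 2040]);
translate([244, 342, 270]) cube([364, 41, 24]);
translate([244, 342, 523]) cube([364, 41, 24]);
translate([244, 342, 776]) cube([364, 41, 24]);
translate([244, 342, 1029]) cube([364, 41, 24]);
translate([244, 342, 1282]) cube([364, 41, 24]);
translate([244, 342, 1535]) cube([364, 41, 24]);
translate([244, 342, 1788]) cube([364, 41, 24]);


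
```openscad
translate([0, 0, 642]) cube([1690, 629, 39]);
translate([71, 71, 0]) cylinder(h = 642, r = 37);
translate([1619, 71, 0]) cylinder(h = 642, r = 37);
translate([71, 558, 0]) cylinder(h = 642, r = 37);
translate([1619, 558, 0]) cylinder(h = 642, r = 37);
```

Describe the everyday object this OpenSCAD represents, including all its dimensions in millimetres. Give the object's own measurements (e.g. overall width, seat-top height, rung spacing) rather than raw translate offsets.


A table: top 1690 mm (x) × 629 mm (y), 39 mm thick, upper face at z = 681 mm, on four round legs of 74 mm diameter, each leg's bounding box inset 34 mm from the nearest pair of top edges from z = 0 to the bottom of the top.
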